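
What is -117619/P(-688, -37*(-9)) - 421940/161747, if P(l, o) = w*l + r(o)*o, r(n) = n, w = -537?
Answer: -221701289693/77694362715 ≈ -2.8535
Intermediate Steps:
P(l, o) = o**2 - 537*l (P(l, o) = -537*l + o*o = -537*l + o**2 = o**2 - 537*l)
-117619/P(-688, -37*(-9)) - 421940/161747 = -117619/((-37*(-9))**2 - 537*(-688)) - 421940/161747 = -117619/(333**2 + 369456) - 421940*1/161747 = -117619/(110889 + 369456) - 421940/161747 = -117619/480345 - 421940/161747 = -221701289693/77694362715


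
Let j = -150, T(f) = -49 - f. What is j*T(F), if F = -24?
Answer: 3750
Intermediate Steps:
j*T(F) = -150*(-49 - 1*(-24)) = -150*(-49 + 24) = -150*(-25) = 3750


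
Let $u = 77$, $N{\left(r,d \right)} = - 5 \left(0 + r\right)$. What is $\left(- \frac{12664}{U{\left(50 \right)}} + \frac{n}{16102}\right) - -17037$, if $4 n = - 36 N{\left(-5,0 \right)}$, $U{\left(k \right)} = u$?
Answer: $\frac{20919459545}{1239854} \approx 16873.0$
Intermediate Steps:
$N{\left(r,d \right)} = - 5 r$
$U{\left(k \right)} = 77$
$n = -225$ ($n = \frac{\left(-36\right) \left(\left(-5\right) \left(-5\right)\right)}{4} = \frac{\left(-36\right) 25}{4} = \frac{1}{4} \left(-900\right) = -225$)
$\left(- \frac{12664}{U{\left(50 \right)}} + \frac{n}{16102}\right) - -17037 = \left(- \frac{12664}{77} - \frac{225}{16102}\right) - -17037 = \left(\left(-12664\right) \frac{1}{77} - \frac{225}{16102}\right) + 17037 = \left(- \frac{12664}{77} - \frac{225}{16102}\right) + 17037 = - \frac{203933053}{1239854} + 17037 = \frac{20919459545}{1239854}$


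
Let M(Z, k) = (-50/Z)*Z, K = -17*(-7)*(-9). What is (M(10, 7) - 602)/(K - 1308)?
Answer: 652/2379 ≈ 0.27406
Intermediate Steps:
K = -1071 (K = 119*(-9) = -1071)
M(Z, k) = -50
(M(10, 7) - 602)/(K - 1308) = (-50 - 602)/(-1071 - 1308) = -652/(-2379) = -652*(-1/2379) = 652/2379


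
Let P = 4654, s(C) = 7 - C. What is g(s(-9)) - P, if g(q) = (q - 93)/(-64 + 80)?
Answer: -74541/16 ≈ -4658.8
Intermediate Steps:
g(q) = -93/16 + q/16 (g(q) = (-93 + q)/16 = (-93 + q)*(1/16) = -93/16 + q/16)
g(s(-9)) - P = (-93/16 + (7 - 1*(-9))/16) - 1*4654 = (-93/16 + (7 + 9)/16) - 4654 = (-93/16 + (1/16)*16) - 4654 = (-93/16 + 1) - 4654 = -77/16 - 4654 = -74541/16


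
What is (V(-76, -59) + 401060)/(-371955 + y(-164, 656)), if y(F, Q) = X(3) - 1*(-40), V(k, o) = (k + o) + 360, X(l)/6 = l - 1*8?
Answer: -80257/74389 ≈ -1.0789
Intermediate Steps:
X(l) = -48 + 6*l (X(l) = 6*(l - 1*8) = 6*(l - 8) = 6*(-8 + l) = -48 + 6*l)
V(k, o) = 360 + k + o
y(F, Q) = 10 (y(F, Q) = (-48 + 6*3) - 1*(-40) = (-48 + 18) + 40 = -30 + 40 = 10)
(V(-76, -59) + 401060)/(-371955 + y(-164, 656)) = ((360 - 76 - 59) + 401060)/(-371955 + 10) = (225 + 401060)/(-371945) = 401285*(-1/371945) = -80257/74389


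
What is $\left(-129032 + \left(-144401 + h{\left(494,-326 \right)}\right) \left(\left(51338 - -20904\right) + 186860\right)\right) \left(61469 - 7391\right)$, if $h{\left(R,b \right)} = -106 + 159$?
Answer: $-2022570441305184$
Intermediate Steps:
$h{\left(R,b \right)} = 53$
$\left(-129032 + \left(-144401 + h{\left(494,-326 \right)}\right) \left(\left(51338 - -20904\right) + 186860\right)\right) \left(61469 - 7391\right) = \left(-129032 + \left(-144401 + 53\right) \left(\left(51338 - -20904\right) + 186860\right)\right) \left(61469 - 7391\right) = \left(-129032 - 144348 \left(\left(51338 + 20904\right) + 186860\right)\right) 54078 = \left(-129032 - 144348 \left(72242 + 186860\right)\right) 54078 = \left(-129032 - 37400855496\right) 54078 = \left(-37400984528\right) 54078 = -2022570441305184$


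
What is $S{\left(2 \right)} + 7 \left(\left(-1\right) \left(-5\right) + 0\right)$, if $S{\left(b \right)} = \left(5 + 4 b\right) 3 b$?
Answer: $113$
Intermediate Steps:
$S{\left(b \right)} = b \left(15 + 12 b\right)$ ($S{\left(b \right)} = \left(15 + 12 b\right) b = b \left(15 + 12 b\right)$)
$S{\left(2 \right)} + 7 \left(\left(-1\right) \left(-5\right) + 0\right) = 3 \cdot 2 \left(5 + 4 \cdot 2\right) + 7 \left(\left(-1\right) \left(-5\right) + 0\right) = 3 \cdot 2 \left(5 + 8\right) + 7 \left(5 + 0\right) = 3 \cdot 2 \cdot 13 + 7 \cdot 5 = 78 + 35 = 113$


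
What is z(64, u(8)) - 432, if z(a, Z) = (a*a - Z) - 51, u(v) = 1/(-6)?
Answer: 21679/6 ≈ 3613.2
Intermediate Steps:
u(v) = -⅙
z(a, Z) = -51 + a² - Z (z(a, Z) = (a² - Z) - 51 = -51 + a² - Z)
z(64, u(8)) - 432 = (-51 + 64² - 1*(-⅙)) - 432 = (-51 + 4096 + ⅙) - 432 = 24271/6 - 432 = 21679/6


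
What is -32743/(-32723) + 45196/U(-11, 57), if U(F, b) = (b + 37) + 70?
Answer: 371079640/1341643 ≈ 276.59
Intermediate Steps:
U(F, b) = 107 + b (U(F, b) = (37 + b) + 70 = 107 + b)
-32743/(-32723) + 45196/U(-11, 57) = -32743/(-32723) + 45196/(107 + 57) = -32743*(-1/32723) + 45196/164 = 32743/32723 + 45196*(1/164) = 32743/32723 + 11299/41 = 371079640/1341643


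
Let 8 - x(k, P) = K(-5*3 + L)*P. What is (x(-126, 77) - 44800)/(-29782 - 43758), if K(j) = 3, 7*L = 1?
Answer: 45023/73540 ≈ 0.61222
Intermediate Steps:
L = ⅐ (L = (⅐)*1 = ⅐ ≈ 0.14286)
x(k, P) = 8 - 3*P
(x(-126, 77) - 44800)/(-29782 - 43758) = ((8 - 3*77) - 44800)/(-29782 - 43758) = ((8 - 231) - 44800)/(-73540) = (-223 - 44800)*(-1/73540) = -45023*(-1/73540) = 45023/73540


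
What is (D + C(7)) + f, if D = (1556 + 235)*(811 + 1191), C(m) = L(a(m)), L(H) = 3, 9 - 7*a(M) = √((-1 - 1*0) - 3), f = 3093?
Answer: 3588678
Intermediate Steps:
a(M) = 9/7 - 2*I/7 (a(M) = 9/7 - √((-1 - 1*0) - 3)/7 = 9/7 - √((-1 + 0) - 3)/7 = 9/7 - √(-1 - 3)/7 = 9/7 - 2*I/7)
C(m) = 3
D = 3585582 (D = 1791*2002 = 3585582)
(D + C(7)) + f = (3585582 + 3) + 3093 = 3585585 + 3093 = 3588678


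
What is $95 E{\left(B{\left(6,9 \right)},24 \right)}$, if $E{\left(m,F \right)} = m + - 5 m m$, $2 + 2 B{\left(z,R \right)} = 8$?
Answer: $-3990$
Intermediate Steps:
$B{\left(z,R \right)} = 3$ ($B{\left(z,R \right)} = -1 + \frac{1}{2} \cdot 8 = -1 + 4 = 3$)
$E{\left(m,F \right)} = m - 5 m^{2}$
$95 E{\left(B{\left(6,9 \right)},24 \right)} = 95 \cdot 3 \left(1 - 15\right) = 95 \cdot 3 \left(-14\right) = 95 \left(-42\right) = -3990$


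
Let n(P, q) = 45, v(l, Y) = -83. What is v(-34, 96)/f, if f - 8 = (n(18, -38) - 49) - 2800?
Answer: 83/2796 ≈ 0.029685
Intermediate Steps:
f = -2796 (f = 8 + ((45 - 49) - 2800) = 8 + (-4 - 2800) = 8 - 2804 = -2796)
v(-34, 96)/f = -83/(-2796) = -83*(-1/2796) = 83/2796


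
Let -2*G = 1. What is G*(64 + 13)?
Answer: -77/2 ≈ -38.500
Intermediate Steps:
G = -½ (G = -½*1 = -½ ≈ -0.50000)
G*(64 + 13) = -(64 + 13)/2 = -½*77 = -77/2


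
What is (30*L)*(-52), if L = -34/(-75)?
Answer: -3536/5 ≈ -707.20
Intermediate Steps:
L = 34/75 (L = -34*(-1/75) = 34/75 ≈ 0.45333)
(30*L)*(-52) = (30*(34/75))*(-52) = (68/5)*(-52) = -3536/5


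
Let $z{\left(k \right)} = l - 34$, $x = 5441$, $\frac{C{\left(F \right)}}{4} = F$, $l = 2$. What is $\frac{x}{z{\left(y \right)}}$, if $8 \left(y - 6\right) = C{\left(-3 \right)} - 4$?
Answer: $- \frac{5441}{32} \approx -170.03$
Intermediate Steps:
$C{\left(F \right)} = 4 F$
$y = 4$ ($y = 6 + \frac{4 \left(-3\right) - 4}{8} = 6 + \frac{-12 - 4}{8} = 6 + \frac{1}{8} \left(-16\right) = 6 - 2 = 4$)
$z{\left(k \right)} = -32$ ($z{\left(k \right)} = 2 - 34 = -32$)
$\frac{x}{z{\left(y \right)}} = \frac{5441}{-32} = 5441 \left(- \frac{1}{32}\right) = - \frac{5441}{32}$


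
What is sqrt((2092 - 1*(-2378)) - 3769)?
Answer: sqrt(701) ≈ 26.476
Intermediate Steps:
sqrt((2092 - 1*(-2378)) - 3769) = sqrt((2092 + 2378) - 3769) = sqrt(4470 - 3769) = sqrt(701)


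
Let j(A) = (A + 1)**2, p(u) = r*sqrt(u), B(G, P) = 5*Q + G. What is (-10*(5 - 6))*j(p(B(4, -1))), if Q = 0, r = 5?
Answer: 1210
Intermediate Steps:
B(G, P) = G (B(G, P) = 5*0 + G = 0 + G = G)
p(u) = 5*sqrt(u)
j(A) = (1 + A)**2
(-10*(5 - 6))*j(p(B(4, -1))) = (-10*(5 - 6))*(1 + 5*sqrt(4))**2 = (-10*(-1))*(1 + 5*2)**2 = 10*(1 + 10)**2 = 10*11**2 = 10*121 = 1210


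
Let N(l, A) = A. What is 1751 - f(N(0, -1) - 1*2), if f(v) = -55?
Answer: 1806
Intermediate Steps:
1751 - f(N(0, -1) - 1*2) = 1751 - 1*(-55) = 1751 + 55 = 1806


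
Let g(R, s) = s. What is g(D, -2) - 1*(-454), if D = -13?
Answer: 452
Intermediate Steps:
g(D, -2) - 1*(-454) = -2 - 1*(-454) = -2 + 454 = 452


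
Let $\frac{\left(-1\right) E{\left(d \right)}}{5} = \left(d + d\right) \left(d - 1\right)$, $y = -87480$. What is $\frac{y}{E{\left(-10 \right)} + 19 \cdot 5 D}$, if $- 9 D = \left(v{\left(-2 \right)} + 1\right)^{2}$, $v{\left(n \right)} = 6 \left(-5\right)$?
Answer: $\frac{157464}{17959} \approx 8.768$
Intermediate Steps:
$v{\left(n \right)} = -30$
$E{\left(d \right)} = - 10 d \left(-1 + d\right)$ ($E{\left(d \right)} = - 5 \left(d + d\right) \left(d - 1\right) = - 5 \cdot 2 d \left(-1 + d\right) = - 10 d \left(-1 + d\right)$)
$D = - \frac{841}{9}$ ($D = - \frac{\left(-30 + 1\right)^{2}}{9} = - \frac{\left(-29\right)^{2}}{9} = \left(- \frac{1}{9}\right) 841 = - \frac{841}{9} \approx -93.444$)
$\frac{y}{E{\left(-10 \right)} + 19 \cdot 5 D} = - \frac{87480}{10 \left(-10\right) \left(1 - -10\right) + 19 \cdot 5 \left(- \frac{841}{9}\right)} = - \frac{87480}{10 \left(-10\right) \left(1 + 10\right) + 95 \left(- \frac{841}{9}\right)} = - \frac{87480}{10 \left(-10\right) 11 - \frac{79895}{9}} = - \frac{87480}{-1100 - \frac{79895}{9}} = - \frac{87480}{- \frac{89795}{9}} = \left(-87480\right) \left(- \frac{9}{89795}\right) = \frac{157464}{17959}$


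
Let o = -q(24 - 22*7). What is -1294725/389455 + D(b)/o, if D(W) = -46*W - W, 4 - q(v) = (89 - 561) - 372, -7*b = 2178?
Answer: -4755243813/231180488 ≈ -20.569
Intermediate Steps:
b = -2178/7 (b = -⅐*2178 = -2178/7 ≈ -311.14)
q(v) = 848 (q(v) = 4 - ((89 - 561) - 372) = 4 - (-472 - 372) = 4 - 1*(-844) = 4 + 844 = 848)
D(W) = -47*W
o = -848 (o = -1*848 = -848)
-1294725/389455 + D(b)/o = -1294725/389455 - 47*(-2178/7)/(-848) = -1294725*1/389455 + (102366/7)*(-1/848) = -258945/77891 - 51183/2968 = -4755243813/231180488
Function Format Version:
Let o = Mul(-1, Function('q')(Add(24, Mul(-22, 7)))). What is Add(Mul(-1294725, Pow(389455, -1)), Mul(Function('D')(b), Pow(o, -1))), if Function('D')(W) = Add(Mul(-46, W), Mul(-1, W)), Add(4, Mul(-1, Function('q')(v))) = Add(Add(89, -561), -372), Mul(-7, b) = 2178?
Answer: Rational(-4755243813, 231180488) ≈ -20.569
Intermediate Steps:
b = Rational(-2178, 7) (b = Mul(Rational(-1, 7), 2178) = Rational(-2178, 7) ≈ -311.14)
Function('q')(v) = 848 (Function('q')(v) = Add(4, Mul(-1, Add(Add(89, -561), -372))) = Add(4, Mul(-1, Add(-472, -372))) = Add(4, Mul(-1, -844)) = Add(4, 844) = 848)
Function('D')(W) = Mul(-47, W)
o = -848 (o = Mul(-1, 848) = -848)
Add(Mul(-1294725, Pow(389455, -1)), Mul(Function('D')(b), Pow(o, -1))) = Add(Mul(-1294725, Pow(389455, -1)), Mul(Mul(-47, Rational(-2178, 7)), Pow(-848, -1))) = Add(Mul(-1294725, Rational(1, 389455)), Mul(Rational(102366, 7), Rational(-1, 848))) = Add(Rational(-258945, 77891), Rational(-51183, 2968)) = Rational(-4755243813, 231180488)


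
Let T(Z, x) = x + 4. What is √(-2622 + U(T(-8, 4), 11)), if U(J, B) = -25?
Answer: I*√2647 ≈ 51.449*I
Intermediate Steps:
T(Z, x) = 4 + x
√(-2622 + U(T(-8, 4), 11)) = √(-2622 - 25) = √(-2647) = I*√2647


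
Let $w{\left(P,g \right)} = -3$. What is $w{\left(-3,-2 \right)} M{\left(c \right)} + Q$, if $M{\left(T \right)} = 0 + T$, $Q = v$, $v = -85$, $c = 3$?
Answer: $-94$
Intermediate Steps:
$Q = -85$
$M{\left(T \right)} = T$
$w{\left(-3,-2 \right)} M{\left(c \right)} + Q = \left(-3\right) 3 - 85 = -9 - 85 = -94$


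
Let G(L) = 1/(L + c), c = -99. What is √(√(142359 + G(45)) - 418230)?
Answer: √(-15056280 + 2*√46124310)/6 ≈ 646.42*I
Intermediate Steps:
G(L) = 1/(-99 + L) (G(L) = 1/(L - 99) = 1/(-99 + L))
√(√(142359 + G(45)) - 418230) = √(√(142359 + 1/(-99 + 45)) - 418230) = √(√(142359 + 1/(-54)) - 418230) = √(√(142359 - 1/54) - 418230) = √(√(7687385/54) - 418230) = √(√46124310/18 - 418230) = √(-418230 + √46124310/18)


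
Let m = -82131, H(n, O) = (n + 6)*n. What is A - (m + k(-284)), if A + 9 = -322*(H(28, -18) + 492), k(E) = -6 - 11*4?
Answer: -382796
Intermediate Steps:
H(n, O) = n*(6 + n) (H(n, O) = (6 + n)*n = n*(6 + n))
k(E) = -50 (k(E) = -6 - 44 = -50)
A = -464977 (A = -9 - 322*(28*(6 + 28) + 492) = -9 - 322*(28*34 + 492) = -9 - 322*(952 + 492) = -9 - 322*1444 = -9 - 464968 = -464977)
A - (m + k(-284)) = -464977 - (-82131 - 50) = -464977 - 1*(-82181) = -464977 + 82181 = -382796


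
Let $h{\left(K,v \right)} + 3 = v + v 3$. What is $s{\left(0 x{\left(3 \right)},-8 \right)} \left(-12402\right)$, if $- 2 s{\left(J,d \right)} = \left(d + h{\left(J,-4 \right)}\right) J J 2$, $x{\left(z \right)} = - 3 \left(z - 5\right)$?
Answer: $0$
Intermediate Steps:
$x{\left(z \right)} = 15 - 3 z$ ($x{\left(z \right)} = - 3 \left(-5 + z\right) = 15 - 3 z$)
$h{\left(K,v \right)} = -3 + 4 v$ ($h{\left(K,v \right)} = -3 + \left(v + v 3\right) = -3 + \left(v + 3 v\right) = -3 + 4 v$)
$s{\left(J,d \right)} = - J^{2} \left(-19 + d\right)$ ($s{\left(J,d \right)} = - \frac{\left(d + \left(-3 + 4 \left(-4\right)\right)\right) J J 2}{2} = - \frac{\left(d - 19\right) J^{2} \cdot 2}{2} = - \frac{\left(-19 + d\right) J^{2} \cdot 2}{2} = - \frac{J^{2} \left(-19 + d\right) 2}{2} = - \frac{2 J^{2} \left(-19 + d\right)}{2} = - J^{2} \left(-19 + d\right)$)
$s{\left(0 x{\left(3 \right)},-8 \right)} \left(-12402\right) = \left(0 \left(15 - 9\right)\right)^{2} \left(19 - -8\right) \left(-12402\right) = \left(0 \left(15 - 9\right)\right)^{2} \left(19 + 8\right) \left(-12402\right) = \left(0 \cdot 6\right)^{2} \cdot 27 \left(-12402\right) = 0^{2} \cdot 27 \left(-12402\right) = 0 \cdot 27 \left(-12402\right) = 0 \left(-12402\right) = 0$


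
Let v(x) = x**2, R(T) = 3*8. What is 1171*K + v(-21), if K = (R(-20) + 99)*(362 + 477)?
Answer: 120844128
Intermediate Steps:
R(T) = 24
K = 103197 (K = (24 + 99)*(362 + 477) = 123*839 = 103197)
1171*K + v(-21) = 1171*103197 + (-21)**2 = 120843687 + 441 = 120844128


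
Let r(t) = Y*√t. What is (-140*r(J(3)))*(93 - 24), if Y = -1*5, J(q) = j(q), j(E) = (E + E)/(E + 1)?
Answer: 24150*√6 ≈ 59155.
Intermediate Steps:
j(E) = 2*E/(1 + E) (j(E) = (2*E)/(1 + E) = 2*E/(1 + E))
J(q) = 2*q/(1 + q)
Y = -5
r(t) = -5*√t
(-140*r(J(3)))*(93 - 24) = (-(-700)*√(2*3/(1 + 3)))*(93 - 24) = -(-700)*√(2*3/4)*69 = -(-700)*√(2*3*(¼))*69 = -(-700)*√(3/2)*69 = -(-700)*√6/2*69 = -(-350)*√6*69 = (350*√6)*69 = 24150*√6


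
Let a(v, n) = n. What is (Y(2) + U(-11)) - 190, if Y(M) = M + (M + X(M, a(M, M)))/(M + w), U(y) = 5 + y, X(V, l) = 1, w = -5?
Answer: -195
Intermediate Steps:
Y(M) = M + (1 + M)/(-5 + M) (Y(M) = M + (M + 1)/(M - 5) = M + (1 + M)/(-5 + M))
(Y(2) + U(-11)) - 190 = ((1 + 2**2 - 4*2)/(-5 + 2) + (5 - 11)) - 190 = ((1 + 4 - 8)/(-3) - 6) - 190 = (-1/3*(-3) - 6) - 190 = (1 - 6) - 190 = -5 - 190 = -195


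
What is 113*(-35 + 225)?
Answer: 21470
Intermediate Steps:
113*(-35 + 225) = 113*190 = 21470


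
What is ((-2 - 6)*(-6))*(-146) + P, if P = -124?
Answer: -7132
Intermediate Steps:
((-2 - 6)*(-6))*(-146) + P = ((-2 - 6)*(-6))*(-146) - 124 = -8*(-6)*(-146) - 124 = 48*(-146) - 124 = -7008 - 124 = -7132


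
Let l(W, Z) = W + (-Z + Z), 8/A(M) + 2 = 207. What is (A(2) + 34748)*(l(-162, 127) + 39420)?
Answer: 279648395784/205 ≈ 1.3641e+9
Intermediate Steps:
A(M) = 8/205 (A(M) = 8/(-2 + 207) = 8/205)
l(W, Z) = W (l(W, Z) = W + 0 = W)
(A(2) + 34748)*(l(-162, 127) + 39420) = (8/205 + 34748)*(-162 + 39420) = (7123348/205)*39258 = 279648395784/205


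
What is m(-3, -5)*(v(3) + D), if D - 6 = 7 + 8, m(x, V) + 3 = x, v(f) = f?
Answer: -144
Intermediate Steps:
m(x, V) = -3 + x
D = 21 (D = 6 + (7 + 8) = 6 + 15 = 21)
m(-3, -5)*(v(3) + D) = (-3 - 3)*(3 + 21) = -6*24 = -144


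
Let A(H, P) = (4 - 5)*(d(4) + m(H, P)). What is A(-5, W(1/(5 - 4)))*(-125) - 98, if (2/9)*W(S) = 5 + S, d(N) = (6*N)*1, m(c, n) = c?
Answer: 2277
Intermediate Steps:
d(N) = 6*N
W(S) = 45/2 + 9*S/2 (W(S) = 9*(5 + S)/2 = 45/2 + 9*S/2)
A(H, P) = -24 - H (A(H, P) = (4 - 5)*(6*4 + H) = -(24 + H) = -24 - H)
A(-5, W(1/(5 - 4)))*(-125) - 98 = (-24 - 1*(-5))*(-125) - 98 = (-24 + 5)*(-125) - 98 = -19*(-125) - 98 = 2375 - 98 = 2277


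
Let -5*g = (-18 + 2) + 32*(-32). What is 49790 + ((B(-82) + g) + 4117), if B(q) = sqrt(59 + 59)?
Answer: 54115 + sqrt(118) ≈ 54126.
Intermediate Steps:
B(q) = sqrt(118)
g = 208 (g = -((-18 + 2) + 32*(-32))/5 = -(-16 - 1024)/5 = -1/5*(-1040) = 208)
49790 + ((B(-82) + g) + 4117) = 49790 + ((sqrt(118) + 208) + 4117) = 49790 + ((208 + sqrt(118)) + 4117) = 49790 + (4325 + sqrt(118)) = 54115 + sqrt(118)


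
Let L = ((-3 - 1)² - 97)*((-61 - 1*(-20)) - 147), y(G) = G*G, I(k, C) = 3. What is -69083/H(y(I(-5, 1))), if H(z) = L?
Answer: -69083/15228 ≈ -4.5366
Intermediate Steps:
y(G) = G²
L = 15228 (L = ((-4)² - 97)*((-61 + 20) - 147) = (16 - 97)*(-41 - 147) = -81*(-188) = 15228)
H(z) = 15228
-69083/H(y(I(-5, 1))) = -69083/15228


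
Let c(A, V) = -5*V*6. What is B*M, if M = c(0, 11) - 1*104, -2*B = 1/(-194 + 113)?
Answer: -217/81 ≈ -2.6790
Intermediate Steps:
c(A, V) = -30*V
B = 1/162 (B = -1/(2*(-194 + 113)) = -½/(-81) = -½*(-1/81) = 1/162 ≈ 0.0061728)
M = -434 (M = -30*11 - 1*104 = -330 - 104 = -434)
B*M = (1/162)*(-434) = -217/81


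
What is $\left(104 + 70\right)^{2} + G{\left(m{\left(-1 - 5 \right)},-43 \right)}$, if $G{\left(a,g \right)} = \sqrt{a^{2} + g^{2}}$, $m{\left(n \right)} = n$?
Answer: $30276 + \sqrt{1885} \approx 30319.0$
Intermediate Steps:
$\left(104 + 70\right)^{2} + G{\left(m{\left(-1 - 5 \right)},-43 \right)} = \left(104 + 70\right)^{2} + \sqrt{\left(-1 - 5\right)^{2} + \left(-43\right)^{2}} = 174^{2} + \sqrt{\left(-1 - 5\right)^{2} + 1849} = 30276 + \sqrt{\left(-6\right)^{2} + 1849} = 30276 + \sqrt{36 + 1849} = 30276 + \sqrt{1885}$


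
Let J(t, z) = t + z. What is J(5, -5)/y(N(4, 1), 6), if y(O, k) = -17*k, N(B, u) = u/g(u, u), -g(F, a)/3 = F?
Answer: 0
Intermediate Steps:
g(F, a) = -3*F
N(B, u) = -⅓ (N(B, u) = u/((-3*u)) = u*(-1/(3*u)) = -⅓)
J(5, -5)/y(N(4, 1), 6) = (5 - 5)/((-17*6)) = 0/(-102) = 0*(-1/102) = 0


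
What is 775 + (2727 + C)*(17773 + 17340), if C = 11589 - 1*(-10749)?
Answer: 880108120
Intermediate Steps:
C = 22338 (C = 11589 + 10749 = 22338)
775 + (2727 + C)*(17773 + 17340) = 775 + (2727 + 22338)*(17773 + 17340) = 775 + 25065*35113 = 775 + 880107345 = 880108120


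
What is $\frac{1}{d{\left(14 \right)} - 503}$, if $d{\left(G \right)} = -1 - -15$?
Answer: $- \frac{1}{489} \approx -0.002045$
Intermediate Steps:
$d{\left(G \right)} = 14$ ($d{\left(G \right)} = -1 + 15 = 14$)
$\frac{1}{d{\left(14 \right)} - 503} = \frac{1}{14 - 503} = \frac{1}{-489} = - \frac{1}{489}$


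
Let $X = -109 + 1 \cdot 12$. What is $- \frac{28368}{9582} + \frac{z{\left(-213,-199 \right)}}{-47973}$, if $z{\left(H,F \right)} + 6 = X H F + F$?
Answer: $\frac{6339638824}{76612881} \approx 82.749$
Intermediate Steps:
$X = -97$ ($X = -109 + 12 = -97$)
$z{\left(H,F \right)} = -6 + F - 97 F H$ ($z{\left(H,F \right)} = -6 + \left(- 97 H F + F\right) = -6 - \left(- F + 97 F H\right) = -6 + F - 97 F H$)
$- \frac{28368}{9582} + \frac{z{\left(-213,-199 \right)}}{-47973} = - \frac{28368}{9582} + \frac{-6 - 199 - \left(-19303\right) \left(-213\right)}{-47973} = \left(-28368\right) \frac{1}{9582} + \left(-6 - 199 - 4111539\right) \left(- \frac{1}{47973}\right) = - \frac{4728}{1597} - - \frac{4111744}{47973} = - \frac{4728}{1597} + \frac{4111744}{47973} = \frac{6339638824}{76612881}$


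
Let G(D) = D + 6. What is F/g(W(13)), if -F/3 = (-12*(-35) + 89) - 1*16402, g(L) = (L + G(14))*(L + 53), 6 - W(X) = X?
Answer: 2073/26 ≈ 79.731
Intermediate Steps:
G(D) = 6 + D
W(X) = 6 - X
g(L) = (20 + L)*(53 + L) (g(L) = (L + (6 + 14))*(L + 53) = (L + 20)*(53 + L) = (20 + L)*(53 + L))
F = 47679 (F = -3*((-12*(-35) + 89) - 1*16402) = -3*((420 + 89) - 16402) = -3*(509 - 16402) = -3*(-15893) = 47679)
F/g(W(13)) = 47679/(1060 + (6 - 1*13)**2 + 73*(6 - 1*13)) = 47679/(1060 + (6 - 13)**2 + 73*(6 - 13)) = 47679/(1060 + (-7)**2 + 73*(-7)) = 47679/(1060 + 49 - 511) = 47679/598 = 47679*(1/598) = 2073/26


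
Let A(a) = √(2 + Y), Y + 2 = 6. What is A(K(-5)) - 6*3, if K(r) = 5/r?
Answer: -18 + √6 ≈ -15.551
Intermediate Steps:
Y = 4 (Y = -2 + 6 = 4)
A(a) = √6 (A(a) = √(2 + 4) = √6)
A(K(-5)) - 6*3 = √6 - 6*3 = √6 - 18 = -18 + √6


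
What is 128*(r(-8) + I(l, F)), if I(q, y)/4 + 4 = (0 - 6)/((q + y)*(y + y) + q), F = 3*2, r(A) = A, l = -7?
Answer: -55296/19 ≈ -2910.3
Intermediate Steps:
F = 6
I(q, y) = -16 - 24/(q + 2*y*(q + y)) (I(q, y) = -16 + 4*((0 - 6)/((q + y)*(y + y) + q)) = -16 + 4*(-6/((q + y)*(2*y) + q)) = -16 + 4*(-6/(2*y*(q + y) + q)) = -16 + 4*(-6/(q + 2*y*(q + y))) = -16 - 24/(q + 2*y*(q + y)))
128*(r(-8) + I(l, F)) = 128*(-8 + 8*(-3 - 4*6**2 - 2*(-7) - 4*(-7)*6)/(-7 + 2*6**2 + 2*(-7)*6)) = 128*(-8 + 8*(-3 - 4*36 + 14 + 168)/(-7 + 2*36 - 84)) = 128*(-8 + 8*(-3 - 144 + 14 + 168)/(-7 + 72 - 84)) = 128*(-8 + 8*35/(-19)) = 128*(-8 + 8*(-1/19)*35) = 128*(-8 - 280/19) = 128*(-432/19) = -55296/19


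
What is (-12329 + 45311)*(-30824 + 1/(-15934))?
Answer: -8099548333947/7967 ≈ -1.0166e+9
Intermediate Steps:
(-12329 + 45311)*(-30824 + 1/(-15934)) = 32982*(-30824 - 1/15934) = 32982*(-491149617/15934) = -8099548333947/7967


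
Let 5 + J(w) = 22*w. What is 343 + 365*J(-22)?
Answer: -178142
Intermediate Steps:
J(w) = -5 + 22*w
343 + 365*J(-22) = 343 + 365*(-5 + 22*(-22)) = 343 + 365*(-5 - 484) = 343 + 365*(-489) = 343 - 178485 = -178142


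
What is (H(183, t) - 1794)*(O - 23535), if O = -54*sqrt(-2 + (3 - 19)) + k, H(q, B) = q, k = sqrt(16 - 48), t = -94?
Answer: 37914885 + 254538*I*sqrt(2) ≈ 3.7915e+7 + 3.5997e+5*I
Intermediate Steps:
k = 4*I*sqrt(2) (k = sqrt(-32) = 4*I*sqrt(2) ≈ 5.6569*I)
O = -158*I*sqrt(2) (O = -54*sqrt(-2 + (3 - 19)) + 4*I*sqrt(2) = -54*sqrt(-2 - 16) + 4*I*sqrt(2) = -162*I*sqrt(2) + 4*I*sqrt(2) = -158*I*sqrt(2) ≈ -223.45*I)
(H(183, t) - 1794)*(O - 23535) = (183 - 1794)*(-158*I*sqrt(2) - 23535) = -1611*(-23535 - 158*I*sqrt(2)) = 37914885 + 254538*I*sqrt(2)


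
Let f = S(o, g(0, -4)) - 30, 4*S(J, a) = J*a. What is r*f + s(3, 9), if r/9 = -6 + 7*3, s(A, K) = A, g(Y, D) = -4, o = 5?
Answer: -4722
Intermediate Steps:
S(J, a) = J*a/4 (S(J, a) = (J*a)/4 = J*a/4)
r = 135 (r = 9*(-6 + 7*3) = 9*(-6 + 21) = 9*15 = 135)
f = -35 (f = (1/4)*5*(-4) - 30 = -5 - 30 = -35)
r*f + s(3, 9) = 135*(-35) + 3 = -4725 + 3 = -4722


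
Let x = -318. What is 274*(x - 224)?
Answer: -148508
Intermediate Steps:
274*(x - 224) = 274*(-318 - 224) = 274*(-542) = -148508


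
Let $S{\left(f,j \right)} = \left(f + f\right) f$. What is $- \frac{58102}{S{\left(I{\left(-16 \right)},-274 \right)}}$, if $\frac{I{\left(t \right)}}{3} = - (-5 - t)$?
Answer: $- \frac{2641}{99} \approx -26.677$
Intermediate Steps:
$I{\left(t \right)} = 15 + 3 t$ ($I{\left(t \right)} = 3 \left(- (-5 - t)\right) = 3 \left(5 + t\right) = 15 + 3 t$)
$S{\left(f,j \right)} = 2 f^{2}$ ($S{\left(f,j \right)} = 2 f f = 2 f^{2}$)
$- \frac{58102}{S{\left(I{\left(-16 \right)},-274 \right)}} = - \frac{58102}{2 \left(15 + 3 \left(-16\right)\right)^{2}} = - \frac{58102}{2 \left(15 - 48\right)^{2}} = - \frac{58102}{2 \left(-33\right)^{2}} = - \frac{58102}{2 \cdot 1089} = - \frac{58102}{2178} = \left(-58102\right) \frac{1}{2178} = - \frac{2641}{99}$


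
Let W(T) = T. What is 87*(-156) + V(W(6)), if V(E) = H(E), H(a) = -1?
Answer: -13573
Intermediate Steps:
V(E) = -1
87*(-156) + V(W(6)) = 87*(-156) - 1 = -13572 - 1 = -13573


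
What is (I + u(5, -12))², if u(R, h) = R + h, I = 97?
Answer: 8100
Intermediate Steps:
(I + u(5, -12))² = (97 + (5 - 12))² = (97 - 7)² = 90² = 8100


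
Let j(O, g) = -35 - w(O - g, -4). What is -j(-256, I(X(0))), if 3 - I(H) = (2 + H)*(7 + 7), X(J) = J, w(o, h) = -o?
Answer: 266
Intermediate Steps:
I(H) = -25 - 14*H (I(H) = 3 - (2 + H)*(7 + 7) = 3 - (2 + H)*14 = 3 - (28 + 14*H) = 3 + (-28 - 14*H) = -25 - 14*H)
j(O, g) = -35 + O - g (j(O, g) = -35 - (-1)*(O - g) = -35 - (g - O) = -35 + (O - g) = -35 + O - g)
-j(-256, I(X(0))) = -(-35 - 256 - (-25 - 14*0)) = -(-35 - 256 - (-25 + 0)) = -(-35 - 256 - 1*(-25)) = -(-35 - 256 + 25) = -1*(-266) = 266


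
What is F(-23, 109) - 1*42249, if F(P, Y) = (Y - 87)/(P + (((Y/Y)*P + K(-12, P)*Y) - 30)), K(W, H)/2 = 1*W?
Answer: -56867165/1346 ≈ -42249.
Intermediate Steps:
K(W, H) = 2*W (K(W, H) = 2*(1*W) = 2*W)
F(P, Y) = (-87 + Y)/(-30 - 24*Y + 2*P) (F(P, Y) = (Y - 87)/(P + (((Y/Y)*P + (2*(-12))*Y) - 30)) = (-87 + Y)/(P + ((1*P - 24*Y) - 30)) = (-87 + Y)/(P + ((P - 24*Y) - 30)) = (-87 + Y)/(P + (-30 + P - 24*Y)) = (-87 + Y)/(-30 - 24*Y + 2*P))
F(-23, 109) - 1*42249 = (87 - 1*109)/(2*(15 - 1*(-23) + 12*109)) - 1*42249 = (87 - 109)/(2*(15 + 23 + 1308)) - 42249 = (½)*(-22)/1346 - 42249 = (½)*(1/1346)*(-22) - 42249 = -11/1346 - 42249 = -56867165/1346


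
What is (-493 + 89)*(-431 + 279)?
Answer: 61408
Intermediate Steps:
(-493 + 89)*(-431 + 279) = -404*(-152) = 61408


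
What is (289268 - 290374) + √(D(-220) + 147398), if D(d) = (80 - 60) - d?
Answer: -1106 + √147638 ≈ -721.76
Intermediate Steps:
D(d) = 20 - d
(289268 - 290374) + √(D(-220) + 147398) = (289268 - 290374) + √((20 - 1*(-220)) + 147398) = -1106 + √((20 + 220) + 147398) = -1106 + √(240 + 147398) = -1106 + √147638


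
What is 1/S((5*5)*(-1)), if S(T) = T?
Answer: -1/25 ≈ -0.040000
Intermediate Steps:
1/S((5*5)*(-1)) = 1/((5*5)*(-1)) = 1/(25*(-1)) = 1/(-25) = -1/25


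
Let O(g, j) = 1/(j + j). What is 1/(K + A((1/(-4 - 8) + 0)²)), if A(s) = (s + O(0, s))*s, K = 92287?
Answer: 20736/1913673601 ≈ 1.0836e-5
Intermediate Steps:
O(g, j) = 1/(2*j)
A(s) = s*(s + 1/(2*s)) (A(s) = (s + 1/(2*s))*s = s*(s + 1/(2*s)))
1/(K + A((1/(-4 - 8) + 0)²)) = 1/(92287 + (½ + ((1/(-4 - 8) + 0)²)²)) = 1/(92287 + (½ + ((1/(-12) + 0)²)²)) = 1/(92287 + (½ + ((-1/12 + 0)²)²)) = 1/(92287 + (½ + ((-1/12)²)²)) = 1/(92287 + (½ + (1/144)²)) = 1/(92287 + (½ + 1/20736)) = 1/(92287 + 10369/20736) = 1/(1913673601/20736) = 20736/1913673601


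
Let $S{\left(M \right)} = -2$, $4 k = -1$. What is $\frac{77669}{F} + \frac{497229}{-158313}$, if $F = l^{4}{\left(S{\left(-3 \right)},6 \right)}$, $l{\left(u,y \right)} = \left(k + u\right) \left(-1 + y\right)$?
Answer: $\frac{369609835169}{216394081875} \approx 1.708$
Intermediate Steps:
$k = - \frac{1}{4}$ ($k = \frac{1}{4} \left(-1\right) = - \frac{1}{4} \approx -0.25$)
$l{\left(u,y \right)} = \left(-1 + y\right) \left(- \frac{1}{4} + u\right)$ ($l{\left(u,y \right)} = \left(- \frac{1}{4} + u\right) \left(-1 + y\right) = \left(-1 + y\right) \left(- \frac{1}{4} + u\right)$)
$F = \frac{4100625}{256}$ ($F = \left(\frac{1}{4} - -2 - \frac{3}{2} - 12\right)^{4} = \left(\frac{1}{4} + 2 - \frac{3}{2} - 12\right)^{4} = \left(- \frac{45}{4}\right)^{4} = \frac{4100625}{256} \approx 16018.0$)
$\frac{77669}{F} + \frac{497229}{-158313} = \frac{77669}{\frac{4100625}{256}} + \frac{497229}{-158313} = 77669 \cdot \frac{256}{4100625} + 497229 \left(- \frac{1}{158313}\right) = \frac{19883264}{4100625} - \frac{165743}{52771} = \frac{369609835169}{216394081875}$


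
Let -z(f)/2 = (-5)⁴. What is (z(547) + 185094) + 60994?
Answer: 244838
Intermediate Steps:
z(f) = -1250 (z(f) = -2*(-5)⁴ = -2*625 = -1250)
(z(547) + 185094) + 60994 = (-1250 + 185094) + 60994 = 183844 + 60994 = 244838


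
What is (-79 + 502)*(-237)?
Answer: -100251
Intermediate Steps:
(-79 + 502)*(-237) = 423*(-237) = -100251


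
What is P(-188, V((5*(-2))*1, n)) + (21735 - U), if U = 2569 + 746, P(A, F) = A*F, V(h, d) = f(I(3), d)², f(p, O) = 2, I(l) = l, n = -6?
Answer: 17668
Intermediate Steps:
V(h, d) = 4 (V(h, d) = 2² = 4)
U = 3315
P(-188, V((5*(-2))*1, n)) + (21735 - U) = -188*4 + (21735 - 1*3315) = -752 + (21735 - 3315) = -752 + 18420 = 17668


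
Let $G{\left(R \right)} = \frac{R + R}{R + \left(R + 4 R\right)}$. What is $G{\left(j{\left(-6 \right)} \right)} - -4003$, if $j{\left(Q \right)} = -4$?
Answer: $\frac{12010}{3} \approx 4003.3$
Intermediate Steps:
$G{\left(R \right)} = \frac{1}{3}$ ($G{\left(R \right)} = \frac{2 R}{R + 5 R} = \frac{2 R}{6 R} = 2 R \frac{1}{6 R} = \frac{1}{3}$)
$G{\left(j{\left(-6 \right)} \right)} - -4003 = \frac{1}{3} - -4003 = \frac{1}{3} + 4003 = \frac{12010}{3}$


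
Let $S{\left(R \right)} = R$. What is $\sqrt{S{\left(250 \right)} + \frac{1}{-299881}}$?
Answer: $\frac{\sqrt{22482153240369}}{299881} \approx 15.811$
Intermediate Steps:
$\sqrt{S{\left(250 \right)} + \frac{1}{-299881}} = \sqrt{250 + \frac{1}{-299881}} = \sqrt{250 - \frac{1}{299881}} = \sqrt{\frac{74970249}{299881}} = \frac{\sqrt{22482153240369}}{299881}$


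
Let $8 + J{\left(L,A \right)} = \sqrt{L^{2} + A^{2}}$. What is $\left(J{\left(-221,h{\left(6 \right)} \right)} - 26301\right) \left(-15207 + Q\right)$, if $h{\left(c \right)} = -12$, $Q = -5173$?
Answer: $536177420 - 20380 \sqrt{48985} \approx 5.3167 \cdot 10^{8}$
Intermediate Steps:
$J{\left(L,A \right)} = -8 + \sqrt{A^{2} + L^{2}}$ ($J{\left(L,A \right)} = -8 + \sqrt{L^{2} + A^{2}} = -8 + \sqrt{A^{2} + L^{2}}$)
$\left(J{\left(-221,h{\left(6 \right)} \right)} - 26301\right) \left(-15207 + Q\right) = \left(\left(-8 + \sqrt{\left(-12\right)^{2} + \left(-221\right)^{2}}\right) - 26301\right) \left(-15207 - 5173\right) = \left(\left(-8 + \sqrt{144 + 48841}\right) - 26301\right) \left(-20380\right) = \left(\left(-8 + \sqrt{48985}\right) - 26301\right) \left(-20380\right) = \left(-26309 + \sqrt{48985}\right) \left(-20380\right) = 536177420 - 20380 \sqrt{48985}$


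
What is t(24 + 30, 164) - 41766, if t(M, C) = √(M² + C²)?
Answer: -41766 + 2*√7453 ≈ -41593.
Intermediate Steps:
t(M, C) = √(C² + M²)
t(24 + 30, 164) - 41766 = √(164² + (24 + 30)²) - 41766 = √(26896 + 54²) - 41766 = √(26896 + 2916) - 41766 = √29812 - 41766 = 2*√7453 - 41766 = -41766 + 2*√7453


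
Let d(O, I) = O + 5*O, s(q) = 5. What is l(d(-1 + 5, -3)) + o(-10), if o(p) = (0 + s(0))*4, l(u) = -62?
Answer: -42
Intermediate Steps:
d(O, I) = 6*O
o(p) = 20 (o(p) = (0 + 5)*4 = 5*4 = 20)
l(d(-1 + 5, -3)) + o(-10) = -62 + 20 = -42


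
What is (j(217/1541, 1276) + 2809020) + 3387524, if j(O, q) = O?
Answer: 9548874521/1541 ≈ 6.1965e+6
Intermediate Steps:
(j(217/1541, 1276) + 2809020) + 3387524 = (217/1541 + 2809020) + 3387524 = 4328700037/1541 + 3387524 = 9548874521/1541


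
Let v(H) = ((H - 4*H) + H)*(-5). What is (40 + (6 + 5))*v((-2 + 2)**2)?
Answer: 0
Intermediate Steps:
v(H) = 10*H (v(H) = (-3*H + H)*(-5) = -2*H*(-5) = 10*H)
(40 + (6 + 5))*v((-2 + 2)**2) = (40 + (6 + 5))*(10*(-2 + 2)**2) = (40 + 11)*(10*0**2) = 51*(10*0) = 51*0 = 0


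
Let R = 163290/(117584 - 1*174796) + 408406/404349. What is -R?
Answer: 21330212069/11566807494 ≈ 1.8441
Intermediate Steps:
R = -21330212069/11566807494 (R = 163290/(117584 - 174796) + 408406*(1/404349) = 163290/(-57212) + 408406/404349 = 163290*(-1/57212) + 408406/404349 = -81645/28606 + 408406/404349 = -21330212069/11566807494 ≈ -1.8441)
-R = -1*(-21330212069/11566807494) = 21330212069/11566807494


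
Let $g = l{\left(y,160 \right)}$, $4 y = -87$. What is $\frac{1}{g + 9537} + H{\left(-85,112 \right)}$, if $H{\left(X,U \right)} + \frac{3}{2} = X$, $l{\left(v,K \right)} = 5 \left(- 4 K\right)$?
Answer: $- \frac{1096299}{12674} \approx -86.5$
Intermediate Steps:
$y = - \frac{87}{4}$ ($y = \frac{1}{4} \left(-87\right) = - \frac{87}{4} \approx -21.75$)
$l{\left(v,K \right)} = - 20 K$
$H{\left(X,U \right)} = - \frac{3}{2} + X$
$g = -3200$ ($g = \left(-20\right) 160 = -3200$)
$\frac{1}{g + 9537} + H{\left(-85,112 \right)} = \frac{1}{-3200 + 9537} - \frac{173}{2} = \frac{1}{6337} - \frac{173}{2} = - \frac{1096299}{12674}$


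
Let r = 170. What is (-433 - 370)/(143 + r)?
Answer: -803/313 ≈ -2.5655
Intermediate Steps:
(-433 - 370)/(143 + r) = (-433 - 370)/(143 + 170) = -803/313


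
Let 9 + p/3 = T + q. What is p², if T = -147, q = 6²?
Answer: 129600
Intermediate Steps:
q = 36
p = -360 (p = -27 + 3*(-147 + 36) = -27 + 3*(-111) = -27 - 333 = -360)
p² = (-360)² = 129600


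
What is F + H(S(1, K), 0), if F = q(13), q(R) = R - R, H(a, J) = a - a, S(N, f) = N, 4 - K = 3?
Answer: 0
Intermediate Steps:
K = 1 (K = 4 - 1*3 = 4 - 3 = 1)
H(a, J) = 0
q(R) = 0
F = 0
F + H(S(1, K), 0) = 0 + 0 = 0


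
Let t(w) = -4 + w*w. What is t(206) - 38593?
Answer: 3839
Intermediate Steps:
t(w) = -4 + w²
t(206) - 38593 = (-4 + 206²) - 38593 = (-4 + 42436) - 38593 = 42432 - 38593 = 3839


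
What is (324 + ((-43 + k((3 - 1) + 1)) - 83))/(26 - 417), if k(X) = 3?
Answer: -201/391 ≈ -0.51407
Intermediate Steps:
(324 + ((-43 + k((3 - 1) + 1)) - 83))/(26 - 417) = (324 + ((-43 + 3) - 83))/(26 - 417) = (324 + (-40 - 83))/(-391) = (324 - 123)*(-1/391) = 201*(-1/391) = -201/391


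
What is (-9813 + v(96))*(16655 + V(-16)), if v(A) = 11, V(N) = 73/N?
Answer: -1305660707/8 ≈ -1.6321e+8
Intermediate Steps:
(-9813 + v(96))*(16655 + V(-16)) = (-9813 + 11)*(16655 + 73/(-16)) = -9802*(16655 + 73*(-1/16)) = -9802*(16655 - 73/16) = -9802*266407/16 = -1305660707/8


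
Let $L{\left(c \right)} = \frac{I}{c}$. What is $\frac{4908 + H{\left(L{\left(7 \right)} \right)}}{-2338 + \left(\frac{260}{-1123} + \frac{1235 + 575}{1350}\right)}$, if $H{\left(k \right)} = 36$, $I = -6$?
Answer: $- \frac{749535120}{354284327} \approx -2.1156$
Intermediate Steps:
$L{\left(c \right)} = - \frac{6}{c}$
$\frac{4908 + H{\left(L{\left(7 \right)} \right)}}{-2338 + \left(\frac{260}{-1123} + \frac{1235 + 575}{1350}\right)} = \frac{4908 + 36}{-2338 + \left(\frac{260}{-1123} + \frac{1235 + 575}{1350}\right)} = \frac{4944}{-2338 + \left(260 \left(- \frac{1}{1123}\right) + 1810 \cdot \frac{1}{1350}\right)} = \frac{4944}{-2338 + \left(- \frac{260}{1123} + \frac{181}{135}\right)} = \frac{4944}{-2338 + \frac{168163}{151605}} = \frac{4944}{- \frac{354284327}{151605}} = 4944 \left(- \frac{151605}{354284327}\right) = - \frac{749535120}{354284327}$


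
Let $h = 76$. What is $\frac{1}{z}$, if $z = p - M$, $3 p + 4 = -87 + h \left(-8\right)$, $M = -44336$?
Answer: $\frac{1}{44103} \approx 2.2674 \cdot 10^{-5}$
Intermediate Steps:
$p = -233$ ($p = - \frac{4}{3} + \frac{-87 + 76 \left(-8\right)}{3} = - \frac{4}{3} + \frac{-87 - 608}{3} = - \frac{4}{3} + \frac{1}{3} \left(-695\right) = - \frac{4}{3} - \frac{695}{3} = -233$)
$z = 44103$ ($z = -233 - -44336 = -233 + 44336 = 44103$)
$\frac{1}{z} = \frac{1}{44103}$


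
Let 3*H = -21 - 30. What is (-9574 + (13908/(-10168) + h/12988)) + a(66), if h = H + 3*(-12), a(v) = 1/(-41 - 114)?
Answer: -790339664273/82538740 ≈ -9575.4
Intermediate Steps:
H = -17 (H = (-21 - 30)/3 = (1/3)*(-51) = -17)
a(v) = -1/155 (a(v) = 1/(-155) = -1/155)
h = -53 (h = -17 + 3*(-12) = -17 - 36 = -53)
(-9574 + (13908/(-10168) + h/12988)) + a(66) = (-9574 + (13908/(-10168) - 53/12988)) - 1/155 = (-9574 + (13908*(-1/10168) - 53*1/12988)) - 1/155 = (-9574 + (-3477/2542 - 53/12988)) - 1/155 = (-9574 - 22647001/16507748) - 1/155 = -158067826353/16507748 - 1/155 = -790339664273/82538740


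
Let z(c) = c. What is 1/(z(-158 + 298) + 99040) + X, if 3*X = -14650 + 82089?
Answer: 2229533341/99180 ≈ 22480.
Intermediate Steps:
X = 67439/3 (X = (-14650 + 82089)/3 = (1/3)*67439 = 67439/3 ≈ 22480.)
1/(z(-158 + 298) + 99040) + X = 1/((-158 + 298) + 99040) + 67439/3 = 1/(140 + 99040) + 67439/3 = 1/99180 + 67439/3 = 2229533341/99180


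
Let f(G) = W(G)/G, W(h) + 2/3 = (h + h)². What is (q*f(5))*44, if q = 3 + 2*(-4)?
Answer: -13112/3 ≈ -4370.7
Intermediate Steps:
W(h) = -⅔ + 4*h² (W(h) = -⅔ + (h + h)² = -⅔ + (2*h)² = -⅔ + 4*h²)
q = -5 (q = 3 - 8 = -5)
f(G) = (-⅔ + 4*G²)/G
(q*f(5))*44 = -5*(4*5 - ⅔/5)*44 = -5*(20 - ⅔*⅕)*44 = -5*(20 - 2/15)*44 = -5*298/15*44 = -298/3*44 = -13112/3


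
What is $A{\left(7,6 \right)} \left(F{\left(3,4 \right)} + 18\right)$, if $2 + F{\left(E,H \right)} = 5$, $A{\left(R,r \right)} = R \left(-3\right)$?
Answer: $-441$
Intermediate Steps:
$A{\left(R,r \right)} = - 3 R$
$F{\left(E,H \right)} = 3$ ($F{\left(E,H \right)} = -2 + 5 = 3$)
$A{\left(7,6 \right)} \left(F{\left(3,4 \right)} + 18\right) = \left(-3\right) 7 \left(3 + 18\right) = \left(-21\right) 21 = -441$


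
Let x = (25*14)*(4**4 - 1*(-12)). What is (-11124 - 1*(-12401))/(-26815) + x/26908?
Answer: 2858163/831265 ≈ 3.4383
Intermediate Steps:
x = 93800 (x = 350*(256 + 12) = 350*268 = 93800)
(-11124 - 1*(-12401))/(-26815) + x/26908 = (-11124 - 1*(-12401))/(-26815) + 93800/26908 = (-11124 + 12401)*(-1/26815) + 93800*(1/26908) = 1277*(-1/26815) + 3350/961 = -1277/26815 + 3350/961 = 2858163/831265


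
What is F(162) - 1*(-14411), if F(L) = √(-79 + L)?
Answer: 14411 + √83 ≈ 14420.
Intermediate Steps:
F(162) - 1*(-14411) = √(-79 + 162) - 1*(-14411) = √83 + 14411 = 14411 + √83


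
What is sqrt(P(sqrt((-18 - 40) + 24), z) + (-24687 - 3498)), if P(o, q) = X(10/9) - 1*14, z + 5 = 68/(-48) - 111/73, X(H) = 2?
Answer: 3*I*sqrt(3133) ≈ 167.92*I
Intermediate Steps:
z = -6953/876 (z = -5 + (68/(-48) - 111/73) = -5 + (68*(-1/48) - 111*1/73) = -5 + (-17/12 - 111/73) = -5 - 2573/876 = -6953/876 ≈ -7.9372)
P(o, q) = -12 (P(o, q) = 2 - 1*14 = 2 - 14 = -12)
sqrt(P(sqrt((-18 - 40) + 24), z) + (-24687 - 3498)) = sqrt(-12 + (-24687 - 3498)) = sqrt(-12 - 28185) = sqrt(-28197) = 3*I*sqrt(3133)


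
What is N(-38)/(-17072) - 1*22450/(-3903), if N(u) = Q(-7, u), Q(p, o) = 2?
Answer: 191629297/33316008 ≈ 5.7519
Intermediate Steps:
N(u) = 2
N(-38)/(-17072) - 1*22450/(-3903) = 2/(-17072) - 1*22450/(-3903) = 2*(-1/17072) - 22450*(-1/3903) = -1/8536 + 22450/3903 = 191629297/33316008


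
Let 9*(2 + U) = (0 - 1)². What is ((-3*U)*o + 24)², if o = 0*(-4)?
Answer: 576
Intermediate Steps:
o = 0
U = -17/9 (U = -2 + (0 - 1)²/9 = -2 + (⅑)*(-1)² = -2 + (⅑)*1 = -2 + ⅑ = -17/9 ≈ -1.8889)
((-3*U)*o + 24)² = (-3*(-17/9)*0 + 24)² = ((17/3)*0 + 24)² = (0 + 24)² = 24² = 576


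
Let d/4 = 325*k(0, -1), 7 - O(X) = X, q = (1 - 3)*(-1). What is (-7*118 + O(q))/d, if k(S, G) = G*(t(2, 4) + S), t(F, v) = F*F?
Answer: 821/5200 ≈ 0.15788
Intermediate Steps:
q = 2 (q = -2*(-1) = 2)
O(X) = 7 - X
t(F, v) = F²
k(S, G) = G*(4 + S) (k(S, G) = G*(2² + S) = G*(4 + S))
d = -5200 (d = 4*(325*(-(4 + 0))) = 4*(325*(-1*4)) = 4*(325*(-4)) = 4*(-1300) = -5200)
(-7*118 + O(q))/d = (-7*118 + (7 - 1*2))/(-5200) = (-826 + (7 - 2))*(-1/5200) = (-826 + 5)*(-1/5200) = -821*(-1/5200) = 821/5200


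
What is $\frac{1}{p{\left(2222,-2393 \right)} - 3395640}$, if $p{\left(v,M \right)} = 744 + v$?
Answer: $- \frac{1}{3392674} \approx -2.9475 \cdot 10^{-7}$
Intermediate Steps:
$\frac{1}{p{\left(2222,-2393 \right)} - 3395640} = \frac{1}{\left(744 + 2222\right) - 3395640} = \frac{1}{2966 - 3395640} = \frac{1}{-3392674} = - \frac{1}{3392674}$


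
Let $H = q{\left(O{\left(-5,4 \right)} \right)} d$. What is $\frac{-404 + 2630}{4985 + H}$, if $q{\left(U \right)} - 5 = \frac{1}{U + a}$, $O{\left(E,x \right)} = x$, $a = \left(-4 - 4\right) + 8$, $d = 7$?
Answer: $\frac{168}{379} \approx 0.44327$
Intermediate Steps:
$a = 0$ ($a = -8 + 8 = 0$)
$q{\left(U \right)} = 5 + \frac{1}{U}$ ($q{\left(U \right)} = 5 + \frac{1}{U + 0} = 5 + \frac{1}{U}$)
$H = \frac{147}{4}$ ($H = \left(5 + \frac{1}{4}\right) 7 = \frac{21}{4} \cdot 7 = \frac{147}{4} \approx 36.75$)
$\frac{-404 + 2630}{4985 + H} = \frac{-404 + 2630}{4985 + \frac{147}{4}} = \frac{2226}{\frac{20087}{4}} = 2226 \cdot \frac{4}{20087} = \frac{168}{379}$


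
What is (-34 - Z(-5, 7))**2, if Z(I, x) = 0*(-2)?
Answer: 1156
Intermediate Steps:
Z(I, x) = 0
(-34 - Z(-5, 7))**2 = (-34 - 1*0)**2 = (-34 + 0)**2 = (-34)**2 = 1156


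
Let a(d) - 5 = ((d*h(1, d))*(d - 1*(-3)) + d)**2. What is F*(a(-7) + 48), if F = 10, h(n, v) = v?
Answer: 412620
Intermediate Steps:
a(d) = 5 + (d + d**2*(3 + d))**2 (a(d) = 5 + ((d*d)*(d - 1*(-3)) + d)**2 = 5 + (d**2*(d + 3) + d)**2 = 5 + (d**2*(3 + d) + d)**2 = 5 + (d + d**2*(3 + d))**2)
F*(a(-7) + 48) = 10*((5 + (-7)**2*(1 + (-7)**2 + 3*(-7))**2) + 48) = 10*((5 + 49*(1 + 49 - 21)**2) + 48) = 10*((5 + 49*29**2) + 48) = 10*((5 + 49*841) + 48) = 10*((5 + 41209) + 48) = 10*(41214 + 48) = 10*41262 = 412620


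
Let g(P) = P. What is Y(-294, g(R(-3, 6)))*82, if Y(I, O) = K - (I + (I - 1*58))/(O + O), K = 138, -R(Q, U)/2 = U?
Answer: 54653/6 ≈ 9108.8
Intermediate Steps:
R(Q, U) = -2*U
Y(I, O) = 138 - (-58 + 2*I)/(2*O) (Y(I, O) = 138 - (I + (I - 1*58))/(O + O) = 138 - (I + (I - 58))/(2*O) = 138 - (I + (-58 + I))*1/(2*O) = 138 - (-58 + 2*I)*1/(2*O) = 138 - (-58 + 2*I)/(2*O))
Y(-294, g(R(-3, 6)))*82 = ((29 - 1*(-294) + 138*(-2*6))/((-2*6)))*82 = ((29 + 294 + 138*(-12))/(-12))*82 = -(29 + 294 - 1656)/12*82 = -1/12*(-1333)*82 = (1333/12)*82 = 54653/6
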